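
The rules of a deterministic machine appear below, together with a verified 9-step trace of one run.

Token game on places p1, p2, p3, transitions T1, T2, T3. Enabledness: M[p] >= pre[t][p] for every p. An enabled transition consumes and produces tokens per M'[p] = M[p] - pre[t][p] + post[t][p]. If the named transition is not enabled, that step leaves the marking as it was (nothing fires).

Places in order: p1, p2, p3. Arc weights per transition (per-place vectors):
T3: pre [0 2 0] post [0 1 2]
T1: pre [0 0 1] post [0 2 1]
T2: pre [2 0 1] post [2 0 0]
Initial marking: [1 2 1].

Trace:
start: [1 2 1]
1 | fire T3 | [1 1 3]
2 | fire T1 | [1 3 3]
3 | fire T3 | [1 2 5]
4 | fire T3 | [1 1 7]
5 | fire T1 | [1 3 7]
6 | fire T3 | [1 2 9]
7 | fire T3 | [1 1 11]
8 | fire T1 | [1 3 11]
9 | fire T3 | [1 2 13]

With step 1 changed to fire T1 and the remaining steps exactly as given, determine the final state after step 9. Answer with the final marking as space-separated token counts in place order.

(re-executing from step 1 with the substitution; state before step 1: [1 2 1])
1 | fire T1 | [1 4 1]
2 | fire T1 | [1 6 1]
3 | fire T3 | [1 5 3]
4 | fire T3 | [1 4 5]
5 | fire T1 | [1 6 5]
6 | fire T3 | [1 5 7]
7 | fire T3 | [1 4 9]
8 | fire T1 | [1 6 9]
9 | fire T3 | [1 5 11]

1 5 11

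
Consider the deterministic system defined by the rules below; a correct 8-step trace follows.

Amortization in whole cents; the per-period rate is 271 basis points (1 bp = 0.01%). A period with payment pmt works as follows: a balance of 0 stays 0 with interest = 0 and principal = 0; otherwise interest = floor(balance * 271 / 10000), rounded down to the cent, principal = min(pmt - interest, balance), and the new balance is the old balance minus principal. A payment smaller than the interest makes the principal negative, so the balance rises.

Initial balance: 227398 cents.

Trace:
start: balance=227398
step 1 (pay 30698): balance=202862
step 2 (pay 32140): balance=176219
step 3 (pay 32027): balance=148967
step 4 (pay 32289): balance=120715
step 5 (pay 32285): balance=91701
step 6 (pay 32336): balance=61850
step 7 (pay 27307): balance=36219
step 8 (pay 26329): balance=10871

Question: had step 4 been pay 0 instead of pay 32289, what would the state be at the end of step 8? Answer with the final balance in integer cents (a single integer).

(re-executing from step 4 with the substitution; state before step 4: balance=148967)
step 4 (pay 0): balance=153004
step 5 (pay 32285): balance=124865
step 6 (pay 32336): balance=95912
step 7 (pay 27307): balance=71204
step 8 (pay 26329): balance=46804

46804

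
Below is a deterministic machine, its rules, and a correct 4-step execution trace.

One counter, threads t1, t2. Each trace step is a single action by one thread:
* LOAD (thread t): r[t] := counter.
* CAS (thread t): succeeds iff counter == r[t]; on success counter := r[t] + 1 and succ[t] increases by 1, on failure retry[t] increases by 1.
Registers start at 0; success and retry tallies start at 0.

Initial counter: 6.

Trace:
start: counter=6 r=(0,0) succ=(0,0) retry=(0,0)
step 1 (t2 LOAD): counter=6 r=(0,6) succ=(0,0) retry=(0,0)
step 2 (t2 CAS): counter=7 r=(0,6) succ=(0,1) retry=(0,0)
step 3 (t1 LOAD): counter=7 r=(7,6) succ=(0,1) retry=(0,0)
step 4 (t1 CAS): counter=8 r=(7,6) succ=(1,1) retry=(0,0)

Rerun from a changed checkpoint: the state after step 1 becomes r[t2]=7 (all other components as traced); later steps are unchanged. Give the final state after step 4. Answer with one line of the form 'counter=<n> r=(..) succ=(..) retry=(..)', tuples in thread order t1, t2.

counter=7 r=(6,7) succ=(1,0) retry=(0,1)

state after step 1 := counter=6 r=(0,7) succ=(0,0) retry=(0,0)
step 2 (t2 CAS): counter=6 r=(0,7) succ=(0,0) retry=(0,1)
step 3 (t1 LOAD): counter=6 r=(6,7) succ=(0,0) retry=(0,1)
step 4 (t1 CAS): counter=7 r=(6,7) succ=(1,0) retry=(0,1)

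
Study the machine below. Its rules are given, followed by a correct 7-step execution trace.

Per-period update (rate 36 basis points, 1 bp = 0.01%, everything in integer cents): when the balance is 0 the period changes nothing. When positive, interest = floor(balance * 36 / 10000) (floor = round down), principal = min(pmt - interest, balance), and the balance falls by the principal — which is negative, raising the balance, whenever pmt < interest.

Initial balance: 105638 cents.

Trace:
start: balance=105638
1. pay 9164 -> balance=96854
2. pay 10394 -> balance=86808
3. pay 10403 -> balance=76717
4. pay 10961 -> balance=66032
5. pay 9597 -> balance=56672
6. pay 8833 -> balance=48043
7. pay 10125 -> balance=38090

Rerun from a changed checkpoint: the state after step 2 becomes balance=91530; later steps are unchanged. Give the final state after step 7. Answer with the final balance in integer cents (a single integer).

42898

state after step 2 := balance=91530
3. pay 10403 -> balance=81456
4. pay 10961 -> balance=70788
5. pay 9597 -> balance=61445
6. pay 8833 -> balance=52833
7. pay 10125 -> balance=42898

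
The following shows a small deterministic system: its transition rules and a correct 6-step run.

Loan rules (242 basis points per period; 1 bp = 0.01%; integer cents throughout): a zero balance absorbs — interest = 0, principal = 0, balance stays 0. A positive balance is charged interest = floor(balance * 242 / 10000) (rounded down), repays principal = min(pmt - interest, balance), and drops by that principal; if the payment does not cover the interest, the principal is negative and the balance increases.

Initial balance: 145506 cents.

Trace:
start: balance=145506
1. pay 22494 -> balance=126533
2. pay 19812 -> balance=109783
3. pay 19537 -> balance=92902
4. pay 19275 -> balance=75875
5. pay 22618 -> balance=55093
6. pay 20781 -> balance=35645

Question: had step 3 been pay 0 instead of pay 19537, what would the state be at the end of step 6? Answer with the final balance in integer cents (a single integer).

56635

(re-executing from step 3 with the substitution; state before step 3: balance=109783)
3. pay 0 -> balance=112439
4. pay 19275 -> balance=95885
5. pay 22618 -> balance=75587
6. pay 20781 -> balance=56635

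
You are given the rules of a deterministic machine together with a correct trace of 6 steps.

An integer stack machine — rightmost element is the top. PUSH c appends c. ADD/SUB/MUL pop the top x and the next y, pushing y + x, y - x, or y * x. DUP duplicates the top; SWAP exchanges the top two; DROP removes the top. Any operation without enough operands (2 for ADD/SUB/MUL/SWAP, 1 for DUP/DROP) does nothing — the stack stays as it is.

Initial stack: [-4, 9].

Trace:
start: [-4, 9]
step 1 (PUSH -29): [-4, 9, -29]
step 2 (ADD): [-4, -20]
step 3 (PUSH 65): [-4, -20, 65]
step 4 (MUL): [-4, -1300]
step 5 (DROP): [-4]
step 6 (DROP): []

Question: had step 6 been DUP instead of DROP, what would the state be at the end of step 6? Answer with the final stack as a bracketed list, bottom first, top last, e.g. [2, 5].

[-4, -4]

(re-executing from step 6 with the substitution; state before step 6: [-4])
step 6 (DUP): [-4, -4]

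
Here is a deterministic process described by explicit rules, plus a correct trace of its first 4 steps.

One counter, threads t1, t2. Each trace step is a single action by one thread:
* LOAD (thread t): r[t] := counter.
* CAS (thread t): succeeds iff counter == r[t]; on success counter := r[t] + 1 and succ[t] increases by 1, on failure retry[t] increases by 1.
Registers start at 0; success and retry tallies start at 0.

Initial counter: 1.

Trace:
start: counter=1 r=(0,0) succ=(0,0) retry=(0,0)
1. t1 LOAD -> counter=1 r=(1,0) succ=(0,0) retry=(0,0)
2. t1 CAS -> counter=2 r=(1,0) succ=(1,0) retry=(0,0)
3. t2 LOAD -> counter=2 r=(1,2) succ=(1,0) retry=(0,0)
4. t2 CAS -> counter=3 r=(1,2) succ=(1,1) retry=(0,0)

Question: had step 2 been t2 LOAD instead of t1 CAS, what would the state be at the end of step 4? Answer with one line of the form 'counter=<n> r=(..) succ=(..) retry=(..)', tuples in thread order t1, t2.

(re-executing from step 2 with the substitution; state before step 2: counter=1 r=(1,0) succ=(0,0) retry=(0,0))
2. t2 LOAD -> counter=1 r=(1,1) succ=(0,0) retry=(0,0)
3. t2 LOAD -> counter=1 r=(1,1) succ=(0,0) retry=(0,0)
4. t2 CAS -> counter=2 r=(1,1) succ=(0,1) retry=(0,0)

counter=2 r=(1,1) succ=(0,1) retry=(0,0)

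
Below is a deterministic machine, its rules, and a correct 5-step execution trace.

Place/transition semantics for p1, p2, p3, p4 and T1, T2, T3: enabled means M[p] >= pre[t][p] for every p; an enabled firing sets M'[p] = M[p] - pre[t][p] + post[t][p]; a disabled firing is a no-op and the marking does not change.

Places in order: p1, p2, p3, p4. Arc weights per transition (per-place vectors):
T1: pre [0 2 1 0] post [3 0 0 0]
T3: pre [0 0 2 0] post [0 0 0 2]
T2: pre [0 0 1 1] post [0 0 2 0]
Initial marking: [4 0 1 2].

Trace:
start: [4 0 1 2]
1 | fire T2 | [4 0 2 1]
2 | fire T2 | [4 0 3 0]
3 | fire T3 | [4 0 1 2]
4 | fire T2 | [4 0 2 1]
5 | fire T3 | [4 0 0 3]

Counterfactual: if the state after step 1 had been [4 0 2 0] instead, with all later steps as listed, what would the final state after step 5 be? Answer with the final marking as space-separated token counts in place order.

4 0 0 2

state after step 1 := [4 0 2 0]
2 | fire T2 | [4 0 2 0]
3 | fire T3 | [4 0 0 2]
4 | fire T2 | [4 0 0 2]
5 | fire T3 | [4 0 0 2]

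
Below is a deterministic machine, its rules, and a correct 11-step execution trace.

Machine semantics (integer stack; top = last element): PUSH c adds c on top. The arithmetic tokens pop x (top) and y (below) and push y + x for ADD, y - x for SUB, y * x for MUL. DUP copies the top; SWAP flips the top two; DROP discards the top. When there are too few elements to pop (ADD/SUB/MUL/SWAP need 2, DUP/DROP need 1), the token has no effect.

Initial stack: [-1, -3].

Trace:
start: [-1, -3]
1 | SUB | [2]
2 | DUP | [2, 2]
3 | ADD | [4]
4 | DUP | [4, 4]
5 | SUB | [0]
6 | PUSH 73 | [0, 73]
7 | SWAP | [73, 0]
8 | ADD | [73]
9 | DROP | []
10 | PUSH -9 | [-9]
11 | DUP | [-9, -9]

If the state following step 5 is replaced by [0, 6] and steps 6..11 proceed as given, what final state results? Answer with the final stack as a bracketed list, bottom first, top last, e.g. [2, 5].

[0, -9, -9]

state after step 5 := [0, 6]
6 | PUSH 73 | [0, 6, 73]
7 | SWAP | [0, 73, 6]
8 | ADD | [0, 79]
9 | DROP | [0]
10 | PUSH -9 | [0, -9]
11 | DUP | [0, -9, -9]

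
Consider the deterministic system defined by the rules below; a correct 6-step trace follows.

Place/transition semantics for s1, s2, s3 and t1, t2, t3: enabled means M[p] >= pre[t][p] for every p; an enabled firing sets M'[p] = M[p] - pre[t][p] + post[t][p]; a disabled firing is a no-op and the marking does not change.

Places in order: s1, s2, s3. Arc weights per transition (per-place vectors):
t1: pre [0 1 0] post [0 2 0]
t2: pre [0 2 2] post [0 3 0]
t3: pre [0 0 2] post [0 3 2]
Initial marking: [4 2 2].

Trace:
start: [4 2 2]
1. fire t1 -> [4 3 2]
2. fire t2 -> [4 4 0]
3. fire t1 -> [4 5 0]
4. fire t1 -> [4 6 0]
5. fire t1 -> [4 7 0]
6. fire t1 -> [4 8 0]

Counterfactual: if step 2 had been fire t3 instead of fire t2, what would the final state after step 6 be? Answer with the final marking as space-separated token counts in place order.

(re-executing from step 2 with the substitution; state before step 2: [4 3 2])
2. fire t3 -> [4 6 2]
3. fire t1 -> [4 7 2]
4. fire t1 -> [4 8 2]
5. fire t1 -> [4 9 2]
6. fire t1 -> [4 10 2]

4 10 2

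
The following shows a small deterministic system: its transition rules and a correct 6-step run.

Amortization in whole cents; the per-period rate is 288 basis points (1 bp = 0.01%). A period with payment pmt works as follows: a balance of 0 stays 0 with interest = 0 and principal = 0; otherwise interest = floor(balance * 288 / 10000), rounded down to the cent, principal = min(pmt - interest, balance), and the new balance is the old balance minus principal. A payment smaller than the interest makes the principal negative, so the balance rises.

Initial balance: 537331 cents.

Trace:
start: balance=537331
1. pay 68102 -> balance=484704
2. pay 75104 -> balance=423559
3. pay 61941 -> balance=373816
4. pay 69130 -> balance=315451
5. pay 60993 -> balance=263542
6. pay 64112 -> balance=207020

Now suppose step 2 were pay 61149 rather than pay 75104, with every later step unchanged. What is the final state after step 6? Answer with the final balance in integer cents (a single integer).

222654

(re-executing from step 2 with the substitution; state before step 2: balance=484704)
2. pay 61149 -> balance=437514
3. pay 61941 -> balance=388173
4. pay 69130 -> balance=330222
5. pay 60993 -> balance=278739
6. pay 64112 -> balance=222654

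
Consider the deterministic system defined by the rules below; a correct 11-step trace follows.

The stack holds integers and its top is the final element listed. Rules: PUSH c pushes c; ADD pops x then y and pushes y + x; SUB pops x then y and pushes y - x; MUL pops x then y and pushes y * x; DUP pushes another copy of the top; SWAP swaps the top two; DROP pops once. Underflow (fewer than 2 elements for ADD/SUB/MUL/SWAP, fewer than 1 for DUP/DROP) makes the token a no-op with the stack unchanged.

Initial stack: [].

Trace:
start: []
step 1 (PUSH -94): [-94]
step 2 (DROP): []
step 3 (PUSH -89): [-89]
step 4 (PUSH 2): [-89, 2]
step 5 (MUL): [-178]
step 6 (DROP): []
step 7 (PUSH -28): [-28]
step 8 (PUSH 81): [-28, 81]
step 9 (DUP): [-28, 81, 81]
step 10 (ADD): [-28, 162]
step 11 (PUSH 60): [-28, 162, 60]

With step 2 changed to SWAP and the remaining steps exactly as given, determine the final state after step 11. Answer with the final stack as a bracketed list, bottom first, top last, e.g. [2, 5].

[-94, -28, 162, 60]

(re-executing from step 2 with the substitution; state before step 2: [-94])
step 2 (SWAP): [-94]
step 3 (PUSH -89): [-94, -89]
step 4 (PUSH 2): [-94, -89, 2]
step 5 (MUL): [-94, -178]
step 6 (DROP): [-94]
step 7 (PUSH -28): [-94, -28]
step 8 (PUSH 81): [-94, -28, 81]
step 9 (DUP): [-94, -28, 81, 81]
step 10 (ADD): [-94, -28, 162]
step 11 (PUSH 60): [-94, -28, 162, 60]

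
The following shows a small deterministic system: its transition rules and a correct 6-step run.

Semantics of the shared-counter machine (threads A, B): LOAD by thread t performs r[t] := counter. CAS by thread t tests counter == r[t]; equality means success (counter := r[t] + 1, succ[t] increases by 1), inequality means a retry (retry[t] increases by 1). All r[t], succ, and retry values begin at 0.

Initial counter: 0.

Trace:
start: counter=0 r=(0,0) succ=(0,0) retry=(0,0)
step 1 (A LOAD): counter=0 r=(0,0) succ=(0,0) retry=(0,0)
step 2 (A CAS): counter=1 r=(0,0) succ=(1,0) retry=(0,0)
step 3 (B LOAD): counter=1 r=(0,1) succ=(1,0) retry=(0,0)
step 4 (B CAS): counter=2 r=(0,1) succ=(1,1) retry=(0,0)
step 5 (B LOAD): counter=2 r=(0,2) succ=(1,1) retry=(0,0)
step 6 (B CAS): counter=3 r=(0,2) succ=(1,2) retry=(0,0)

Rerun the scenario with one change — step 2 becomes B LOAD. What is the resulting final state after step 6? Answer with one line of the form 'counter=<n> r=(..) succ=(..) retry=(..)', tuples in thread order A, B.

counter=2 r=(0,1) succ=(0,2) retry=(0,0)

(re-executing from step 2 with the substitution; state before step 2: counter=0 r=(0,0) succ=(0,0) retry=(0,0))
step 2 (B LOAD): counter=0 r=(0,0) succ=(0,0) retry=(0,0)
step 3 (B LOAD): counter=0 r=(0,0) succ=(0,0) retry=(0,0)
step 4 (B CAS): counter=1 r=(0,0) succ=(0,1) retry=(0,0)
step 5 (B LOAD): counter=1 r=(0,1) succ=(0,1) retry=(0,0)
step 6 (B CAS): counter=2 r=(0,1) succ=(0,2) retry=(0,0)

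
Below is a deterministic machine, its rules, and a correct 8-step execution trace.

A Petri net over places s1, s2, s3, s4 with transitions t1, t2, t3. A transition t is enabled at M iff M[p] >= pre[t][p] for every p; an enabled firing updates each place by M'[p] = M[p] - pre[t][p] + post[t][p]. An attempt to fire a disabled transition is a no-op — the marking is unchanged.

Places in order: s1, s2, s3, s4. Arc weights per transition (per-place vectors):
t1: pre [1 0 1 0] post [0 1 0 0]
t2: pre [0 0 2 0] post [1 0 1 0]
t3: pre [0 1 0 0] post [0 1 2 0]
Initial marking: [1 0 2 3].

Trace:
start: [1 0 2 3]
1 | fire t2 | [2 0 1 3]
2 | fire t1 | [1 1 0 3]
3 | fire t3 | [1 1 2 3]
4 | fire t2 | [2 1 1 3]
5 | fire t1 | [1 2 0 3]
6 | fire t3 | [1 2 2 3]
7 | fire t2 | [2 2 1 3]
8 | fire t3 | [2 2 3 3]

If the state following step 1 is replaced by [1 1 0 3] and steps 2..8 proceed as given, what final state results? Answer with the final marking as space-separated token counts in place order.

state after step 1 := [1 1 0 3]
2 | fire t1 | [1 1 0 3]
3 | fire t3 | [1 1 2 3]
4 | fire t2 | [2 1 1 3]
5 | fire t1 | [1 2 0 3]
6 | fire t3 | [1 2 2 3]
7 | fire t2 | [2 2 1 3]
8 | fire t3 | [2 2 3 3]

2 2 3 3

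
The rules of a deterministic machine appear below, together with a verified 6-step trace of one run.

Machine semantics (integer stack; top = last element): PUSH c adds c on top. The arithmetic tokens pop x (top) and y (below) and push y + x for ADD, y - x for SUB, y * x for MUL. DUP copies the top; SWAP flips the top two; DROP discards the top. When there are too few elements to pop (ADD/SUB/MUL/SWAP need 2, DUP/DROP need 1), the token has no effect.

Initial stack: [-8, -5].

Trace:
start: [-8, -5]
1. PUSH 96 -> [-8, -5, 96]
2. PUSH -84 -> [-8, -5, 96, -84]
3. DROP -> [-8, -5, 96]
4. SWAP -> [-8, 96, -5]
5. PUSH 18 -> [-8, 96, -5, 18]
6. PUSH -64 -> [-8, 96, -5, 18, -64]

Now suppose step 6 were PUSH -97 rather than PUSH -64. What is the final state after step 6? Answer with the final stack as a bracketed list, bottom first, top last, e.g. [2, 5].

[-8, 96, -5, 18, -97]

(re-executing from step 6 with the substitution; state before step 6: [-8, 96, -5, 18])
6. PUSH -97 -> [-8, 96, -5, 18, -97]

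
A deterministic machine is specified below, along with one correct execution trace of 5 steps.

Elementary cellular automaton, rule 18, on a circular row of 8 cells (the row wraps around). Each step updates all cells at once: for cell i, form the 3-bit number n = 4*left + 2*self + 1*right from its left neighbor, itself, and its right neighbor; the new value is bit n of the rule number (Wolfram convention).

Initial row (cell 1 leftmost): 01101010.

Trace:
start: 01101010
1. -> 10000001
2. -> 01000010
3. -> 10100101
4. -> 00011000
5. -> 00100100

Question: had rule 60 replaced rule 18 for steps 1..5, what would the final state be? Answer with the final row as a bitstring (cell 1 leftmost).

10101010

(re-executing steps 1..5 under rule 60; state before step 1: 01101010)
1. -> 01011111
2. -> 11110000
3. -> 10001000
4. -> 11001100
5. -> 10101010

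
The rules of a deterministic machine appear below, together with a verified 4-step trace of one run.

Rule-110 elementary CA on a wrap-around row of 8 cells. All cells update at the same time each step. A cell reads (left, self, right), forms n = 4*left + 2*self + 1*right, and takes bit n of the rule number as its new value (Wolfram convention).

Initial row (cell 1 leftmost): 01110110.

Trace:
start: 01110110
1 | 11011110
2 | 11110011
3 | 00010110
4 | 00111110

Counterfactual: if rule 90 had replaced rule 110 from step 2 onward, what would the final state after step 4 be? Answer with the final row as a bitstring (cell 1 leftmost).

11111111

(re-executing steps 2..4 under rule 90; state before step 2: 11011110)
2 | 11010010
3 | 11001100
4 | 11111111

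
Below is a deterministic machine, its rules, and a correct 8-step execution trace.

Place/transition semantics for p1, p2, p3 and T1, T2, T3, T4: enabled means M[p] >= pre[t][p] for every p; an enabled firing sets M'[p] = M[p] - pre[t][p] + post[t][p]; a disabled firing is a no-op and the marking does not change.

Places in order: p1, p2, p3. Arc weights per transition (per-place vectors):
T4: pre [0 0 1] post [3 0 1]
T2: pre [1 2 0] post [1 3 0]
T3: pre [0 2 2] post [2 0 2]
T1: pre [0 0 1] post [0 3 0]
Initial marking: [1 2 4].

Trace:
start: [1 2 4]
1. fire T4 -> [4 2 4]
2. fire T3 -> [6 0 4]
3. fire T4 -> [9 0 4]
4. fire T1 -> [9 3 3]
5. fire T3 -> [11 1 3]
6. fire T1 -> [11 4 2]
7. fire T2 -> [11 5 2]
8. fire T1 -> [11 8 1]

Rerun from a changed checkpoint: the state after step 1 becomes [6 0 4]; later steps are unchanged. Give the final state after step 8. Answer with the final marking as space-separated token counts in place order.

state after step 1 := [6 0 4]
2. fire T3 -> [6 0 4]
3. fire T4 -> [9 0 4]
4. fire T1 -> [9 3 3]
5. fire T3 -> [11 1 3]
6. fire T1 -> [11 4 2]
7. fire T2 -> [11 5 2]
8. fire T1 -> [11 8 1]

11 8 1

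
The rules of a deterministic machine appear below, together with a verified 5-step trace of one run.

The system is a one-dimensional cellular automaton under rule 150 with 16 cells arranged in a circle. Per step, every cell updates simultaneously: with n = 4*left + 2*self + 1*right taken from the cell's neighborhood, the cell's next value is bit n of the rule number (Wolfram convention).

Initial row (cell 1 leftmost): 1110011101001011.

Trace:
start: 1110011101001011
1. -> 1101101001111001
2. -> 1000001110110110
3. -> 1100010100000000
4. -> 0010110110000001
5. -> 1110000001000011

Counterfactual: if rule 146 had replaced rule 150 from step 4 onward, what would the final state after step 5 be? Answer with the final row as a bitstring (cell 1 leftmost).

(re-executing steps 4..5 under rule 146; state before step 4: 1100010100000000)
4. -> 0010100010000001
5. -> 1100010101000010

1100010101000010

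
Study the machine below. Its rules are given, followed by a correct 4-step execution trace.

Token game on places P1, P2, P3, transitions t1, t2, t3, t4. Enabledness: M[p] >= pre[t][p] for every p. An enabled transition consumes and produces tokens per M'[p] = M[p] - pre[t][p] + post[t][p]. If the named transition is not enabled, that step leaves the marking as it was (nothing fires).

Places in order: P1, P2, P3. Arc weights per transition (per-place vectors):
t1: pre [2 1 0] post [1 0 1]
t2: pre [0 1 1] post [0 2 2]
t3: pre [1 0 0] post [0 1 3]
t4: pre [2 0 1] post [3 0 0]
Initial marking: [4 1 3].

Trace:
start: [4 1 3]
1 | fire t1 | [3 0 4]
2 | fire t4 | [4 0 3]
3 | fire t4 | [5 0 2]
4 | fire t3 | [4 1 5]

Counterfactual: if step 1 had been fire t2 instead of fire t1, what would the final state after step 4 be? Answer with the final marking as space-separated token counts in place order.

(re-executing from step 1 with the substitution; state before step 1: [4 1 3])
1 | fire t2 | [4 2 4]
2 | fire t4 | [5 2 3]
3 | fire t4 | [6 2 2]
4 | fire t3 | [5 3 5]

5 3 5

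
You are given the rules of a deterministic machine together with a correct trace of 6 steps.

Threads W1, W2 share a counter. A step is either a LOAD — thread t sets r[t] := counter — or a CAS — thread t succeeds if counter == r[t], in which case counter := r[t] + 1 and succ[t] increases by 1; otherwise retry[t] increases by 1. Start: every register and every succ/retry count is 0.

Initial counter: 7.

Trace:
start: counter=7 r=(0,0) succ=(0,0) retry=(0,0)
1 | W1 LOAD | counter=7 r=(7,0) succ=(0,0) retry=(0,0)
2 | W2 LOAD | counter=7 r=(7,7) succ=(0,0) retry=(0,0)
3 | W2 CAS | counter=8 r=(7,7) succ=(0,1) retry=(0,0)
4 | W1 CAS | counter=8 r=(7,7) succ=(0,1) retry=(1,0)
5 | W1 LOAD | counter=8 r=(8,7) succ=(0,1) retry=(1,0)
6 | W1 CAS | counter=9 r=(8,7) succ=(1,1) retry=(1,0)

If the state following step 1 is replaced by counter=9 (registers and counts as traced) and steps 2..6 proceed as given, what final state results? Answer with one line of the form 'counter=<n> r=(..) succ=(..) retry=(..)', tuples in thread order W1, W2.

counter=11 r=(10,9) succ=(1,1) retry=(1,0)

state after step 1 := counter=9 r=(7,0) succ=(0,0) retry=(0,0)
2 | W2 LOAD | counter=9 r=(7,9) succ=(0,0) retry=(0,0)
3 | W2 CAS | counter=10 r=(7,9) succ=(0,1) retry=(0,0)
4 | W1 CAS | counter=10 r=(7,9) succ=(0,1) retry=(1,0)
5 | W1 LOAD | counter=10 r=(10,9) succ=(0,1) retry=(1,0)
6 | W1 CAS | counter=11 r=(10,9) succ=(1,1) retry=(1,0)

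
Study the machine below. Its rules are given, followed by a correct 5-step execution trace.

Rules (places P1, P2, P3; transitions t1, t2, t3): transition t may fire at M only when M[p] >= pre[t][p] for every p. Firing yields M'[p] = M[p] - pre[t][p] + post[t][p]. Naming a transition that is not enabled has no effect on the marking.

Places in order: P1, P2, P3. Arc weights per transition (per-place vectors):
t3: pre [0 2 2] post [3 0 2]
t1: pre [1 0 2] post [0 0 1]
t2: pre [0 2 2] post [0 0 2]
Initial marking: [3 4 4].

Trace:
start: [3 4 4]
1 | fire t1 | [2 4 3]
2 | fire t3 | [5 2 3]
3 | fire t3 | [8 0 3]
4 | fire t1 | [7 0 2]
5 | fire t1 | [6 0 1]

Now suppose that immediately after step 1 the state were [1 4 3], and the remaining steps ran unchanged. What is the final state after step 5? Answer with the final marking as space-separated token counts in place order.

state after step 1 := [1 4 3]
2 | fire t3 | [4 2 3]
3 | fire t3 | [7 0 3]
4 | fire t1 | [6 0 2]
5 | fire t1 | [5 0 1]

5 0 1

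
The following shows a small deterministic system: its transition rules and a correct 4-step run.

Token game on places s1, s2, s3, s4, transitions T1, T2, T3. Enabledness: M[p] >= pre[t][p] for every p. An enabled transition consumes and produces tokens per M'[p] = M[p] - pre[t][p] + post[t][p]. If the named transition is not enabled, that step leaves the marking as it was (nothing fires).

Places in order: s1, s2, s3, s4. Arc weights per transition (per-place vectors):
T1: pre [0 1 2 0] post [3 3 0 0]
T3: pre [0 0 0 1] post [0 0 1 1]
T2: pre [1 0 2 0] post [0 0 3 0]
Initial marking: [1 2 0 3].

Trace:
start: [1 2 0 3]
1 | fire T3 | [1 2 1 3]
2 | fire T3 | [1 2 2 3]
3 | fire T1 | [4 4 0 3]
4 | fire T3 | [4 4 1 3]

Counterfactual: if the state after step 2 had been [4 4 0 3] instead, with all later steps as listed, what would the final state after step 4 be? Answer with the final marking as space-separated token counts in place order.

state after step 2 := [4 4 0 3]
3 | fire T1 | [4 4 0 3]
4 | fire T3 | [4 4 1 3]

4 4 1 3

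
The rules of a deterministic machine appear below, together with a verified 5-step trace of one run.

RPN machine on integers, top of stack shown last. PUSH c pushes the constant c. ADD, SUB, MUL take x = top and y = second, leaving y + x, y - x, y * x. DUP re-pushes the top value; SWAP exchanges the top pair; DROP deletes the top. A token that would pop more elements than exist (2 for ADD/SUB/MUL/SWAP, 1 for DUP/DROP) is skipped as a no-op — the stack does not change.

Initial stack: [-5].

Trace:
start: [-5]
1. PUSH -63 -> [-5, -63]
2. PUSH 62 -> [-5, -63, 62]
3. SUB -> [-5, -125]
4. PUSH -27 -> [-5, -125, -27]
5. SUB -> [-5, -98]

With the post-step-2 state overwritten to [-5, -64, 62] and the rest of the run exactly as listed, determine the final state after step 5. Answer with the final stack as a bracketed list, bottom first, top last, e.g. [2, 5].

[-5, -99]

state after step 2 := [-5, -64, 62]
3. SUB -> [-5, -126]
4. PUSH -27 -> [-5, -126, -27]
5. SUB -> [-5, -99]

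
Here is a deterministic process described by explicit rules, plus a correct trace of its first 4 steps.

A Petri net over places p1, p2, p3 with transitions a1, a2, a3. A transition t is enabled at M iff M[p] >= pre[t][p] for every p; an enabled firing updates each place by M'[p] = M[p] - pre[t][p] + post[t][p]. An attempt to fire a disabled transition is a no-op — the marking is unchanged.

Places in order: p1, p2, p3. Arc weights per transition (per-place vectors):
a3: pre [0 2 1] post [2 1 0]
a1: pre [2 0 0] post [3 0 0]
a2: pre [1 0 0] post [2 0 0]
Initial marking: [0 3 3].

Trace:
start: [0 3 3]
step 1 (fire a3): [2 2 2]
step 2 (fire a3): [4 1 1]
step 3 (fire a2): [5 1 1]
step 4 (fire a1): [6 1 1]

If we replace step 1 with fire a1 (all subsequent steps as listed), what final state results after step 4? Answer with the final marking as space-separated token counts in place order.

(re-executing from step 1 with the substitution; state before step 1: [0 3 3])
step 1 (fire a1): [0 3 3]
step 2 (fire a3): [2 2 2]
step 3 (fire a2): [3 2 2]
step 4 (fire a1): [4 2 2]

4 2 2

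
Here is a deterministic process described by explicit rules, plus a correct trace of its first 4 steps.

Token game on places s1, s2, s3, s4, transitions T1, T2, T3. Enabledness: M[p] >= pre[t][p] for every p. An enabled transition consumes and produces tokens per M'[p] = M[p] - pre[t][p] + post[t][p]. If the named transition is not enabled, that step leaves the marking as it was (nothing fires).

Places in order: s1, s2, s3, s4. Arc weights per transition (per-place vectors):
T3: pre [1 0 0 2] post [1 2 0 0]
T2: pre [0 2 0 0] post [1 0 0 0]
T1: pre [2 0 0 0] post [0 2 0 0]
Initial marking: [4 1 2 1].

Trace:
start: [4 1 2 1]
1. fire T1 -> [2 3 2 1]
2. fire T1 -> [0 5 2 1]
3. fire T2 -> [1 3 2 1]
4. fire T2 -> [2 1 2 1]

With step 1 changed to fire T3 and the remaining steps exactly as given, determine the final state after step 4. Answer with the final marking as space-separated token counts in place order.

(re-executing from step 1 with the substitution; state before step 1: [4 1 2 1])
1. fire T3 -> [4 1 2 1]
2. fire T1 -> [2 3 2 1]
3. fire T2 -> [3 1 2 1]
4. fire T2 -> [3 1 2 1]

3 1 2 1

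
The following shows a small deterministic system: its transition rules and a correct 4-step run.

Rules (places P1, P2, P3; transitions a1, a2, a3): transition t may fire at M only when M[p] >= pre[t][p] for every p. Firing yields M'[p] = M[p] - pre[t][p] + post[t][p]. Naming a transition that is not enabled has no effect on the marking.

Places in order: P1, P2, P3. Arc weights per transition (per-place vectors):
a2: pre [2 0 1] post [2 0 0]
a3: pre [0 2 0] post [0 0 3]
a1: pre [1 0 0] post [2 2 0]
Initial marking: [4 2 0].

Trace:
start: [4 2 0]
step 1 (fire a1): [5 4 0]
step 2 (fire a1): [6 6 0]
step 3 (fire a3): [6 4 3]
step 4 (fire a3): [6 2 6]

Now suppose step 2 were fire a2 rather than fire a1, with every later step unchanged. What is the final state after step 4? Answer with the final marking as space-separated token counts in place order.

(re-executing from step 2 with the substitution; state before step 2: [5 4 0])
step 2 (fire a2): [5 4 0]
step 3 (fire a3): [5 2 3]
step 4 (fire a3): [5 0 6]

5 0 6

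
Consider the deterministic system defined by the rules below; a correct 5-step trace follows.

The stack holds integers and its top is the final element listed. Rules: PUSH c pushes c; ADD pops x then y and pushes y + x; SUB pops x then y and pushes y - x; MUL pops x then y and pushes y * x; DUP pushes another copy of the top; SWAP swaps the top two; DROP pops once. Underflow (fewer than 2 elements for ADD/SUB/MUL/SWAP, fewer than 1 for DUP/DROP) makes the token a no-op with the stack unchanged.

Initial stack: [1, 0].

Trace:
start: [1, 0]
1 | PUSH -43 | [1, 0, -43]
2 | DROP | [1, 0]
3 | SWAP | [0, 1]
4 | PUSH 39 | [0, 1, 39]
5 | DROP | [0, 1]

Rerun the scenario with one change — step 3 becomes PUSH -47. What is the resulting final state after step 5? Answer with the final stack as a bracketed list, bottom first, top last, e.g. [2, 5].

(re-executing from step 3 with the substitution; state before step 3: [1, 0])
3 | PUSH -47 | [1, 0, -47]
4 | PUSH 39 | [1, 0, -47, 39]
5 | DROP | [1, 0, -47]

[1, 0, -47]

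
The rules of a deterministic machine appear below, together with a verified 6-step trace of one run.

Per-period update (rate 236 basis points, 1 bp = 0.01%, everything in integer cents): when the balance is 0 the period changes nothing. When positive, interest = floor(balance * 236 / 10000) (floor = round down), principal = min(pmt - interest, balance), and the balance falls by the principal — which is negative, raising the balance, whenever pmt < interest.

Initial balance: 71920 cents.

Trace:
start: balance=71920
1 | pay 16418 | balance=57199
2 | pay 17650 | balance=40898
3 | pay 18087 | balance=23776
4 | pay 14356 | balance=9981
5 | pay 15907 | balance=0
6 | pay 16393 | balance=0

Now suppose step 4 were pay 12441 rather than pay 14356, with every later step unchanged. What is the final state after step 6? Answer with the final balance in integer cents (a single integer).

(re-executing from step 4 with the substitution; state before step 4: balance=23776)
4 | pay 12441 | balance=11896
5 | pay 15907 | balance=0
6 | pay 16393 | balance=0

0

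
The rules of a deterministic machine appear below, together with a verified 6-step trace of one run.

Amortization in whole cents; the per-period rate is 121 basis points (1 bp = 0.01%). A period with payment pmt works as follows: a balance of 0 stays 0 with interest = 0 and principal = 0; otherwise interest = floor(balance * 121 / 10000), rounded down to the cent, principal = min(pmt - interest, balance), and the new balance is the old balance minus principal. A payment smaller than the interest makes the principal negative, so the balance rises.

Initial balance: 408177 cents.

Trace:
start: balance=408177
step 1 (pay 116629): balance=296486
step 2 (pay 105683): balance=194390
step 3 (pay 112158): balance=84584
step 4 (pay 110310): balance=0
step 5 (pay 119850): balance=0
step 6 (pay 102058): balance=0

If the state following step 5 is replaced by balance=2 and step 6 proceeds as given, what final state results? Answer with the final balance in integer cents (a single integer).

0

state after step 5 := balance=2
step 6 (pay 102058): balance=0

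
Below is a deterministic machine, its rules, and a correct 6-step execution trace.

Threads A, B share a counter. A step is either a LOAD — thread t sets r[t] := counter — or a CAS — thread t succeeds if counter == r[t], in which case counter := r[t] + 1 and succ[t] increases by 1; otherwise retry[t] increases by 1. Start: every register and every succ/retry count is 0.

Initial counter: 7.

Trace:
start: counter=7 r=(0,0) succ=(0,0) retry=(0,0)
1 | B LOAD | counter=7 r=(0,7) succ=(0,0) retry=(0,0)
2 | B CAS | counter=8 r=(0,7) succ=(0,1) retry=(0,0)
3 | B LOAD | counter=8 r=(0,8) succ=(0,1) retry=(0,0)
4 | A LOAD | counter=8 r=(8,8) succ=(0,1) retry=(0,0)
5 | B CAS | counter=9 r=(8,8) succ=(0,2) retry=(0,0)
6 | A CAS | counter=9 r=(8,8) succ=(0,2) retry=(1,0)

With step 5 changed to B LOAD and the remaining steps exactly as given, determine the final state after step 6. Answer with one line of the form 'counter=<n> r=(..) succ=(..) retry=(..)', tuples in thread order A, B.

counter=9 r=(8,8) succ=(1,1) retry=(0,0)

(re-executing from step 5 with the substitution; state before step 5: counter=8 r=(8,8) succ=(0,1) retry=(0,0))
5 | B LOAD | counter=8 r=(8,8) succ=(0,1) retry=(0,0)
6 | A CAS | counter=9 r=(8,8) succ=(1,1) retry=(0,0)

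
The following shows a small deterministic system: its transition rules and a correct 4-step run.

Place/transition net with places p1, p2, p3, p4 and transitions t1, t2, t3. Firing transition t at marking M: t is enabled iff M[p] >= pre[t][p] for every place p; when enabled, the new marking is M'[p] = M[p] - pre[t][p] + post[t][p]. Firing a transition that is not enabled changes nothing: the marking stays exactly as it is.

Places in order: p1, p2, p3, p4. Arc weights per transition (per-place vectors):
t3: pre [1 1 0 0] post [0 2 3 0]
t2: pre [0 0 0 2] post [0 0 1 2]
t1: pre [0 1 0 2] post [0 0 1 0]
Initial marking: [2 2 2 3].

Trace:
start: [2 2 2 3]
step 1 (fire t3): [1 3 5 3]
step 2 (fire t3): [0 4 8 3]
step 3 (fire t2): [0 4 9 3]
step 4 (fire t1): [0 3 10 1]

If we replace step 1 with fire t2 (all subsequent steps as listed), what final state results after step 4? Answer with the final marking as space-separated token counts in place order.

1 2 8 1

(re-executing from step 1 with the substitution; state before step 1: [2 2 2 3])
step 1 (fire t2): [2 2 3 3]
step 2 (fire t3): [1 3 6 3]
step 3 (fire t2): [1 3 7 3]
step 4 (fire t1): [1 2 8 1]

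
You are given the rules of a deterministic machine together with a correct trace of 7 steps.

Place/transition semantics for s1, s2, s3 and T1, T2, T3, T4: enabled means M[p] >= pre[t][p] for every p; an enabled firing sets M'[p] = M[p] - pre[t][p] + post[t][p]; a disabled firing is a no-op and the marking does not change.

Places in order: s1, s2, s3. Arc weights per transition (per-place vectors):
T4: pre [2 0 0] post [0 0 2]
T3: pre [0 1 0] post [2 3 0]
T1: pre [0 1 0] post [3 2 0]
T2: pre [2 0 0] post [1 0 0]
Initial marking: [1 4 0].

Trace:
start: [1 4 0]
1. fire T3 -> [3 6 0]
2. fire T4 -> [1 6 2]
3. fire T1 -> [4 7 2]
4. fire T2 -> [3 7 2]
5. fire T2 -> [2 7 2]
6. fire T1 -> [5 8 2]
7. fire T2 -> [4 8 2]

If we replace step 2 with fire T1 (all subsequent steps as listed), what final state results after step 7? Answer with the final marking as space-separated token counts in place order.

9 9 0

(re-executing from step 2 with the substitution; state before step 2: [3 6 0])
2. fire T1 -> [6 7 0]
3. fire T1 -> [9 8 0]
4. fire T2 -> [8 8 0]
5. fire T2 -> [7 8 0]
6. fire T1 -> [10 9 0]
7. fire T2 -> [9 9 0]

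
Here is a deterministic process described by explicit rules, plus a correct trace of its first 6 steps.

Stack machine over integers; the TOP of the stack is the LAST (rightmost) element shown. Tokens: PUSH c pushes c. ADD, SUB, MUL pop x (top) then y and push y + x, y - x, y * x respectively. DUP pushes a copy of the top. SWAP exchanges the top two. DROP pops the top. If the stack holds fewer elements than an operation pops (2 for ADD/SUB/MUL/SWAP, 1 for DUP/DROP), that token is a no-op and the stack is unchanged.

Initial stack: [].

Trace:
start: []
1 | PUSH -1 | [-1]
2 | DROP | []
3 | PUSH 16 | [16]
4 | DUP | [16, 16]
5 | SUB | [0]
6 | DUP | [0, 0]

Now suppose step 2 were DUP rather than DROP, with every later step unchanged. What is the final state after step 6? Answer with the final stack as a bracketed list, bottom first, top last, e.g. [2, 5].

[-1, -1, 0, 0]

(re-executing from step 2 with the substitution; state before step 2: [-1])
2 | DUP | [-1, -1]
3 | PUSH 16 | [-1, -1, 16]
4 | DUP | [-1, -1, 16, 16]
5 | SUB | [-1, -1, 0]
6 | DUP | [-1, -1, 0, 0]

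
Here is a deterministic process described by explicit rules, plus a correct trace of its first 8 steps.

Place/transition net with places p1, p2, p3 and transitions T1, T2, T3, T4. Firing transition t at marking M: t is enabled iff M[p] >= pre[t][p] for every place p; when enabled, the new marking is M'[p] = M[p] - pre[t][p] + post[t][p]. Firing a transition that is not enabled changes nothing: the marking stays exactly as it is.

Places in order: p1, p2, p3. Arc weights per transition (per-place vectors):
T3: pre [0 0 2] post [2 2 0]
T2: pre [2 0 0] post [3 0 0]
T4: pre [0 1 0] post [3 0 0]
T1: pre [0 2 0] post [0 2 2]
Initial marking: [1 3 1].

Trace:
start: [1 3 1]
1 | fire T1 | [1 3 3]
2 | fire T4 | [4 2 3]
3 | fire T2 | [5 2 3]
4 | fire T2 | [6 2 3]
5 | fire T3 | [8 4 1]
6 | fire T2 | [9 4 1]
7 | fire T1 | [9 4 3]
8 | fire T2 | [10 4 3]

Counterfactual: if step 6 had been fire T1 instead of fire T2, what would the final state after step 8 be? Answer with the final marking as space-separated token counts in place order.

9 4 5

(re-executing from step 6 with the substitution; state before step 6: [8 4 1])
6 | fire T1 | [8 4 3]
7 | fire T1 | [8 4 5]
8 | fire T2 | [9 4 5]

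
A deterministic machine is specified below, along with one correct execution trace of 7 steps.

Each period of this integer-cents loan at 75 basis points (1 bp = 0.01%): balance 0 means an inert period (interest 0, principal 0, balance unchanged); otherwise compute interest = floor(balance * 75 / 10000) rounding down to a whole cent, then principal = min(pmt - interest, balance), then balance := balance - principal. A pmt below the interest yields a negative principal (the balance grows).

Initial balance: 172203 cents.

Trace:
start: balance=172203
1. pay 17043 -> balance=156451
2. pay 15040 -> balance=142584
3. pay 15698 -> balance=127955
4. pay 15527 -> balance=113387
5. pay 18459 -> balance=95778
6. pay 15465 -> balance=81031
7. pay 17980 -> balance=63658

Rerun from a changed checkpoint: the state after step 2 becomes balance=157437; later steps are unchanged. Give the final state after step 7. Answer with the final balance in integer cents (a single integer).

79076

state after step 2 := balance=157437
3. pay 15698 -> balance=142919
4. pay 15527 -> balance=128463
5. pay 18459 -> balance=110967
6. pay 15465 -> balance=96334
7. pay 17980 -> balance=79076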